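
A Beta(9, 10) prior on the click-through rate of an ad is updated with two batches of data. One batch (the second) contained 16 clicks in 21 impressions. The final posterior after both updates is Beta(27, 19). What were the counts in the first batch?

Sequential conjugate updates are equivalent to a single update on the pooled data, so total successes = posterior α − prior α and total failures = posterior β − prior β.
Total across both batches: 27−9=18 clicks, 19−10=9 non-clicks.
Subtract the second batch: 18−16=2 clicks and 9−5=4 non-clicks.

2 clicks and 4 non-clicks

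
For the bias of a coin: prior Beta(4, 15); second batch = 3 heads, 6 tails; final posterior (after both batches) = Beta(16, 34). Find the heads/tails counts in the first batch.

9 heads and 13 tails

Because Beta–binomial updating is additive in the counts, the combined data contributed (α_post−α_prior, β_post−β_prior) successes and failures.
Total across both batches: 16−4=12 heads, 34−15=19 tails.
Subtract the second batch: 12−3=9 heads and 19−6=13 tails.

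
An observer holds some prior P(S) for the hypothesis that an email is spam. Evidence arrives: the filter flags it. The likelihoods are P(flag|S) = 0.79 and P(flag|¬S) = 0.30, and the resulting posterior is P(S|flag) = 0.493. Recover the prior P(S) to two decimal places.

Bayes' rule in odds form gives O(S|E) = O(S)·[P(E|S)/P(E|¬S)], hence O(S) = O(S|E)/LR.
Posterior odds = 0.493/(1−0.493) = 0.9724. LR = 0.79/0.30 = 2.6333.
Prior odds = 0.9724/2.6333 = 0.3693, so P(S) = 0.3693/(1+0.3693) ≈ 0.27.

P(S) = 0.27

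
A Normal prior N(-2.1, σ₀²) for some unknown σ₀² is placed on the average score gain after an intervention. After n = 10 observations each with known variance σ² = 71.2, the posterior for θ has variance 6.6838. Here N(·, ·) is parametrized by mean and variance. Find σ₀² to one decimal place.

σ₀² = 109.1

For the Normal–Normal model with known σ², precisions add: τ_n = τ₀ + n/σ².
So 1/σ₀² = 1/6.6838 − 10/71.2 = 0.149615 − 0.140449 = 0.009166.
Hence σ₀² = 1/0.009166 ≈ 109.1.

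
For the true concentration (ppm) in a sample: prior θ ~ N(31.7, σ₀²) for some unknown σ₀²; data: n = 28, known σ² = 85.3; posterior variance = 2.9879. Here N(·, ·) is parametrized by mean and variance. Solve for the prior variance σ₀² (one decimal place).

σ₀² = 155.5

For the Normal–Normal model with known σ², precisions add: τ_n = τ₀ + n/σ².
So 1/σ₀² = 1/2.9879 − 28/85.3 = 0.334683 − 0.328253 = 0.006430.
Hence σ₀² = 1/0.006430 ≈ 155.5.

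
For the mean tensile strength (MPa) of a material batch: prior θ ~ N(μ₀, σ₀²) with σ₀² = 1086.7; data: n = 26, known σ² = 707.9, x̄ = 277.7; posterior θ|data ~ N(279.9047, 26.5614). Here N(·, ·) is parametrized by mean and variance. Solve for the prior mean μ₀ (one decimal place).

With known observation variance, the Normal–Normal posterior has precision τ_n = τ₀ + n/σ² and mean μ_n = (τ₀μ₀ + (n/σ²)x̄)/τ_n.
Here τ₀ = 1/1086.7 = 0.000920 and τ_data = 26/707.9 = 0.036728, so τ_n = 0.037648.
Rearranging for μ₀: μ₀ = (μ_n·τ_n − τ_data·x̄)/τ₀ = (279.9047·0.037648 − 0.036728·277.7) / 0.000920 = 0.338487/0.000920 ≈ 367.9.

μ₀ = 367.9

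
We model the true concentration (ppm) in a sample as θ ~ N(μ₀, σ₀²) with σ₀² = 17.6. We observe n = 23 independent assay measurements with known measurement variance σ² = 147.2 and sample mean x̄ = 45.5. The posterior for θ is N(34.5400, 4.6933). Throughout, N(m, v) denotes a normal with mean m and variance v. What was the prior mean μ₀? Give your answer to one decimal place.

With known observation variance, the Normal–Normal posterior has precision τ_n = τ₀ + n/σ² and mean μ_n = (τ₀μ₀ + (n/σ²)x̄)/τ_n.
Here τ₀ = 1/17.6 = 0.056818 and τ_data = 23/147.2 = 0.156250, so τ_n = 0.213068.
Rearranging for μ₀: μ₀ = (μ_n·τ_n − τ_data·x̄)/τ₀ = (34.5400·0.213068 − 0.156250·45.5) / 0.056818 = 0.249994/0.056818 ≈ 4.4.

μ₀ = 4.4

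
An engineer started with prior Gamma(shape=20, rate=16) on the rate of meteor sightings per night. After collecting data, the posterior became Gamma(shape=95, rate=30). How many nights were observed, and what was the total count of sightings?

n = 14 nights with total 75 sightings

A Gamma(α, β) prior (rate parametrization) on a Poisson rate with n observations summing to S gives posterior Gamma(α+S, β+n).
Matching: Σxᵢ = 95 − 20 = 75 and n = 30 − 16 = 14.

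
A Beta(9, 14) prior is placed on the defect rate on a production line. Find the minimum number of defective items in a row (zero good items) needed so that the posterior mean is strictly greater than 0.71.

k = 26

After k defective items and 0 good items the posterior is Beta(9+k, 14), with mean (9+k)/(9+14+k).
Set (9+k)/(23+k) > 0.71 and solve: k > (0.71·23 − 9)/(1 − 0.71) = 25.276.
The smallest integer exceeding 25.276 is 26, and checking k=26: (35)/(49) = 0.7143 > 0.71.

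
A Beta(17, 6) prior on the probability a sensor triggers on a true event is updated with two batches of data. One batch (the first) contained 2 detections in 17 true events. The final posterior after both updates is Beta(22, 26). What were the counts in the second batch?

Sequential conjugate updates are equivalent to a single update on the pooled data, so total successes = posterior α − prior α and total failures = posterior β − prior β.
Total across both batches: 22−17=5 detections, 26−6=20 misses.
Subtract the first batch: 5−2=3 detections and 20−15=5 misses.

3 detections and 5 misses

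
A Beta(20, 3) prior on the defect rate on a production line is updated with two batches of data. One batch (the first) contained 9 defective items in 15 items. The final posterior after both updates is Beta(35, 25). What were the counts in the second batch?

Sequential conjugate updates are equivalent to a single update on the pooled data, so total successes = posterior α − prior α and total failures = posterior β − prior β.
Total across both batches: 35−20=15 defective items, 25−3=22 good items.
Subtract the first batch: 15−9=6 defective items and 22−6=16 good items.

6 defective items and 16 good items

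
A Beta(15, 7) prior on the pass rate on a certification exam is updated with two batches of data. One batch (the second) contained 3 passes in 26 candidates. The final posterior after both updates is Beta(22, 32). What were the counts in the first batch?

Because Beta–binomial updating is additive in the counts, the combined data contributed (α_post−α_prior, β_post−β_prior) successes and failures.
Total across both batches: 22−15=7 passes, 32−7=25 failures.
Subtract the second batch: 7−3=4 passes and 25−23=2 failures.

4 passes and 2 failures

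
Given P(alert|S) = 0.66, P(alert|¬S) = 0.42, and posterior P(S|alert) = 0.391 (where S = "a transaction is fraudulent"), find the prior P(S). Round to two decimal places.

In odds form, posterior odds = prior odds × likelihood ratio, so prior odds = posterior odds ÷ LR.
Posterior odds = 0.391/(1−0.391) = 0.6420. LR = 0.66/0.42 = 1.5714.
Prior odds = 0.6420/1.5714 = 0.4086, so P(S) = 0.4086/(1+0.4086) ≈ 0.29.

P(S) = 0.29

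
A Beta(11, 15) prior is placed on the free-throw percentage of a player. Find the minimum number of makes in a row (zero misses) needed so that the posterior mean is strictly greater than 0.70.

k = 25

After k makes and 0 misses the posterior is Beta(11+k, 15), with mean (11+k)/(11+15+k).
Set (11+k)/(26+k) > 0.70 and solve: k > (0.70·26 − 11)/(1 − 0.70) = 24.000.
The smallest integer exceeding 24.000 is 25.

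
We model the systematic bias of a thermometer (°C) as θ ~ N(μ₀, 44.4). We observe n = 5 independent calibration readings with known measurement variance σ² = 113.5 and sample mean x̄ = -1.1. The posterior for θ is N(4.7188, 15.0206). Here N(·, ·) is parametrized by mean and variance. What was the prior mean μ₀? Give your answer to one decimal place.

The posterior mean is a precision-weighted average: μ_n = (τ₀μ₀ + τ_data·x̄)/(τ₀+τ_data), with τ₀=1/σ₀² and τ_data=n/σ².
Here τ₀ = 1/44.4 = 0.022523 and τ_data = 5/113.5 = 0.044053, so τ_n = 0.066576.
Rearranging for μ₀: μ₀ = (μ_n·τ_n − τ_data·x̄)/τ₀ = (4.7188·0.066576 − 0.044053·-1.1) / 0.022523 = 0.362617/0.022523 ≈ 16.1.

μ₀ = 16.1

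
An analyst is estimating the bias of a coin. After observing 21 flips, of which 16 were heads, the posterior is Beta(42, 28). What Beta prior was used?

A Beta(α, β) prior with s successes and f failures in binomial data gives a Beta(α+s, β+f) posterior.
So α = 42 − 16 = 26 and β = 28 − 5 = 23.

Beta(26, 23)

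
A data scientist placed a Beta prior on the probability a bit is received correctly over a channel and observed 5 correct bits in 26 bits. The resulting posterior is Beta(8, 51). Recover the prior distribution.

A Beta(a, b) prior with s successes and f failures in binomial data gives a Beta(a+s, b+f) posterior.
So a = 8 − 5 = 3 and b = 51 − 21 = 30.

Beta(3, 30)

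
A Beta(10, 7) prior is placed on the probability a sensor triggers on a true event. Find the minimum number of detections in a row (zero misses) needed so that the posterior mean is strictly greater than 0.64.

After k detections and 0 misses the posterior is Beta(10+k, 7), with mean (10+k)/(10+7+k).
Set (10+k)/(17+k) > 0.64 and solve: k > (0.64·17 − 10)/(1 − 0.64) = 2.444.
The smallest integer exceeding 2.444 is 3.

k = 3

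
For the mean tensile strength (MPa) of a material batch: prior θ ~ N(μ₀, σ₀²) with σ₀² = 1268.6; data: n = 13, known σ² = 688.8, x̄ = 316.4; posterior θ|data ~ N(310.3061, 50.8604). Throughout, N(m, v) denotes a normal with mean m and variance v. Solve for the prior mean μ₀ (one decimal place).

μ₀ = 164.4

The posterior mean is a precision-weighted average: μ_n = (τ₀μ₀ + τ_data·x̄)/(τ₀+τ_data), with τ₀=1/σ₀² and τ_data=n/σ².
Here τ₀ = 1/1268.6 = 0.000788 and τ_data = 13/688.8 = 0.018873, so τ_n = 0.019661.
Rearranging for μ₀: μ₀ = (μ_n·τ_n − τ_data·x̄)/τ₀ = (310.3061·0.019661 − 0.018873·316.4) / 0.000788 = 0.129511/0.000788 ≈ 164.4.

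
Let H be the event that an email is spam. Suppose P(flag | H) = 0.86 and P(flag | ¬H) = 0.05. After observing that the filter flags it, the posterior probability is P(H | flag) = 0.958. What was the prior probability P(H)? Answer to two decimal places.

P(H) = 0.57

Bayes' rule in odds form gives O(H|E) = O(H)·[P(E|H)/P(E|¬H)], hence O(H) = O(H|E)/LR.
Posterior odds = 0.958/(1−0.958) = 22.8095. LR = 0.86/0.05 = 17.2000.
Prior odds = 22.8095/17.2000 = 1.3261, so P(H) = 1.3261/(1+1.3261) ≈ 0.57.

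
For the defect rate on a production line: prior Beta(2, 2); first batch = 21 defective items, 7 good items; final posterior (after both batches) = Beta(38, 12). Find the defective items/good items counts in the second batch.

15 defective items and 3 good items

Because Beta–binomial updating is additive in the counts, the combined data contributed (α_post−α_prior, β_post−β_prior) successes and failures.
Total across both batches: 38−2=36 defective items, 12−2=10 good items.
Subtract the first batch: 36−21=15 defective items and 10−7=3 good items.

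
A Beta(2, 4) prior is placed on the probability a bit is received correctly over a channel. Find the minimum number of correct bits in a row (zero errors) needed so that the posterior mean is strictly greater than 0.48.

After k correct bits and 0 errors the posterior is Beta(2+k, 4), with mean (2+k)/(2+4+k).
Set (2+k)/(6+k) > 0.48 and solve: k > (0.48·6 − 2)/(1 − 0.48) = 1.692.
The smallest integer exceeding 1.692 is 2, and checking k=2: (4)/(8) = 0.5000 > 0.48.

k = 2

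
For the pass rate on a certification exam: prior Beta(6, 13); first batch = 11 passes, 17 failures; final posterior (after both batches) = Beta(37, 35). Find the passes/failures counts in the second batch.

20 passes and 5 failures

Sequential conjugate updates are equivalent to a single update on the pooled data, so total successes = posterior α − prior α and total failures = posterior β − prior β.
Total across both batches: 37−6=31 passes, 35−13=22 failures.
Subtract the first batch: 31−11=20 passes and 22−17=5 failures.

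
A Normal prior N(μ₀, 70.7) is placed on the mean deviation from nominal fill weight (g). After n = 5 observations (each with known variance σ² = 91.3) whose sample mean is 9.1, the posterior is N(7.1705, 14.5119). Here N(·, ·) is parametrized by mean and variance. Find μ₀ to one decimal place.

μ₀ = -0.3

The posterior mean is a precision-weighted average: μ_n = (τ₀μ₀ + τ_data·x̄)/(τ₀+τ_data), with τ₀=1/σ₀² and τ_data=n/σ².
Here τ₀ = 1/70.7 = 0.014144 and τ_data = 5/91.3 = 0.054765, so τ_n = 0.068909.
Rearranging for μ₀: μ₀ = (μ_n·τ_n − τ_data·x̄)/τ₀ = (7.1705·0.068909 − 0.054765·9.1) / 0.014144 = -0.004250/0.014144 ≈ -0.3.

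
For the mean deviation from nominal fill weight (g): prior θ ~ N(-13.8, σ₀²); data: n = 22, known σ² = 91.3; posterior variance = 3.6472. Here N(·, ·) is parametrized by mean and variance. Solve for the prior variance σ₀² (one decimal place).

σ₀² = 30.1

Posterior precision equals prior precision plus data precision: 1/σ_n² = 1/σ₀² + n/σ².
So 1/σ₀² = 1/3.6472 − 22/91.3 = 0.274183 − 0.240964 = 0.033219.
Hence σ₀² = 1/0.033219 ≈ 30.1.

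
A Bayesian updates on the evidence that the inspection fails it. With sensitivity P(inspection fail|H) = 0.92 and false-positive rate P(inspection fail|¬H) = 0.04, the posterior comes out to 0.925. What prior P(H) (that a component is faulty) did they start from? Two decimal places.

In odds form, posterior odds = prior odds × likelihood ratio, so prior odds = posterior odds ÷ LR.
Posterior odds = 0.925/(1−0.925) = 12.3333. LR = 0.92/0.04 = 23.0000.
Prior odds = 12.3333/23.0000 = 0.5362, so P(H) = 0.5362/(1+0.5362) ≈ 0.35.

P(H) = 0.35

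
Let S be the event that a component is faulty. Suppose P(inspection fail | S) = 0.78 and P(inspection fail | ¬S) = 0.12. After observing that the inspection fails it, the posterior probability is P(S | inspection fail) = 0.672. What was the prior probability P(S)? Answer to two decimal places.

P(S) = 0.24

In odds form, posterior odds = prior odds × likelihood ratio, so prior odds = posterior odds ÷ LR.
Posterior odds = 0.672/(1−0.672) = 2.0488. LR = 0.78/0.12 = 6.5000.
Prior odds = 2.0488/6.5000 = 0.3152, so P(S) = 0.3152/(1+0.3152) ≈ 0.24.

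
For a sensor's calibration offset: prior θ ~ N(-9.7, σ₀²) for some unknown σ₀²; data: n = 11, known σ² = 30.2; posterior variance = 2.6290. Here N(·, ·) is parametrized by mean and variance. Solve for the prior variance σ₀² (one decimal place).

σ₀² = 62.0

For the Normal–Normal model with known σ², precisions add: τ_n = τ₀ + n/σ².
So 1/σ₀² = 1/2.6290 − 11/30.2 = 0.380373 − 0.364238 = 0.016135.
Hence σ₀² = 1/0.016135 ≈ 62.0.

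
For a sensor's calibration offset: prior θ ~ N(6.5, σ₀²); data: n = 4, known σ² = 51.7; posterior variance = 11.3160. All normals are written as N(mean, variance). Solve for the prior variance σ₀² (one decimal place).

For the Normal–Normal model with known σ², precisions add: τ_n = τ₀ + n/σ².
So 1/σ₀² = 1/11.3160 − 4/51.7 = 0.088370 − 0.077369 = 0.011001.
Hence σ₀² = 1/0.011001 ≈ 90.9.

σ₀² = 90.9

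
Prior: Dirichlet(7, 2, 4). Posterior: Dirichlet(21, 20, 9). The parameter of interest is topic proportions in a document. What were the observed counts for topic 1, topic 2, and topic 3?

counts (14, 18, 5)

For a Dirichlet(α) prior with multinomial counts c, the posterior is Dirichlet(α + c) componentwise.
Counts are posterior − prior componentwise: 21−7=14, 20−2=18, 9−4=5.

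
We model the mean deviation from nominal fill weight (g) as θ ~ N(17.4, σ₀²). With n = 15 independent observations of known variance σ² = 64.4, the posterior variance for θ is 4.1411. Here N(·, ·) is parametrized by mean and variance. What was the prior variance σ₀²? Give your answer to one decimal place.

σ₀² = 116.8

For the Normal–Normal model with known σ², precisions add: τ_n = τ₀ + n/σ².
So 1/σ₀² = 1/4.1411 − 15/64.4 = 0.241482 − 0.232919 = 0.008563.
Hence σ₀² = 1/0.008563 ≈ 116.8.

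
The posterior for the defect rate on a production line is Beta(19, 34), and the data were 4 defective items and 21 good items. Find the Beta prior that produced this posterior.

Under Beta–binomial conjugacy the posterior parameters are (α+s, β+f).
Subtract the data counts: 19−4=15, 34−21=13.

Beta(15, 13)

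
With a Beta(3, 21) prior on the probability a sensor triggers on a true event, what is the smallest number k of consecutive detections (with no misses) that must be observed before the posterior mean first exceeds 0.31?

k = 7

After k detections and 0 misses the posterior is Beta(3+k, 21), with mean (3+k)/(3+21+k).
Set (3+k)/(24+k) > 0.31 and solve: k > (0.31·24 − 3)/(1 − 0.31) = 6.435.
The smallest integer exceeding 6.435 is 7, and checking k=7: (10)/(31) = 0.3226 > 0.31.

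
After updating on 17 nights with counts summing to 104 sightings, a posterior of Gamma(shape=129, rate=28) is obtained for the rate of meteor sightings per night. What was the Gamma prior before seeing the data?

Gamma(shape=25, rate=11)

Gamma–Poisson conjugacy: posterior shape = α + Σxᵢ, posterior rate = β + n.
So α = 129 − 104 = 25 and β = 28 − 17 = 11.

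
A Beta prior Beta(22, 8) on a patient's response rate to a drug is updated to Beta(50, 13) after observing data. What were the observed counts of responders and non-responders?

Under Beta–binomial conjugacy the posterior parameters are (a+s, b+f).
So s = 50 − 22 = 28 and f = 13 − 8 = 5.

28 responders and 5 non-responders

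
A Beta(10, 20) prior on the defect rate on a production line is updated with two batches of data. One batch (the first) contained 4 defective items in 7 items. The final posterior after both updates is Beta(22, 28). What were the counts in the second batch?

8 defective items and 5 good items

Because Beta–binomial updating is additive in the counts, the combined data contributed (α_post−α_prior, β_post−β_prior) successes and failures.
Total across both batches: 22−10=12 defective items, 28−20=8 good items.
Subtract the first batch: 12−4=8 defective items and 8−3=5 good items.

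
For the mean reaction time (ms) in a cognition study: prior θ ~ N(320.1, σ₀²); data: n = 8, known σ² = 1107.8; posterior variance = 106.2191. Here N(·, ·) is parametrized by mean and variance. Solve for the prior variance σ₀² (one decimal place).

Posterior precision equals prior precision plus data precision: 1/σ_n² = 1/σ₀² + n/σ².
So 1/σ₀² = 1/106.2191 − 8/1107.8 = 0.009415 − 0.007222 = 0.002193.
Hence σ₀² = 1/0.002193 ≈ 456.0.

σ₀² = 456.0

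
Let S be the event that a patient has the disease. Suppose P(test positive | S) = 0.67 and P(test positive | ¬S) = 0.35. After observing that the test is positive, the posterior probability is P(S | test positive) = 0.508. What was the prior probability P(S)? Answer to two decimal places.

In odds form, posterior odds = prior odds × likelihood ratio, so prior odds = posterior odds ÷ LR.
Posterior odds = 0.508/(1−0.508) = 1.0325. LR = 0.67/0.35 = 1.9143.
Prior odds = 1.0325/1.9143 = 0.5394, so P(S) = 0.5394/(1+0.5394) ≈ 0.35.

P(S) = 0.35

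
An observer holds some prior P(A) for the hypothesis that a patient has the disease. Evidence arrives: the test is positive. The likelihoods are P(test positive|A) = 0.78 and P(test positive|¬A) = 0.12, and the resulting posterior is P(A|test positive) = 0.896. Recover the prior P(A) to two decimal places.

In odds form, posterior odds = prior odds × likelihood ratio, so prior odds = posterior odds ÷ LR.
Posterior odds = 0.896/(1−0.896) = 8.6154. LR = 0.78/0.12 = 6.5000.
Prior odds = 8.6154/6.5000 = 1.3254, so P(A) = 1.3254/(1+1.3254) ≈ 0.57.

P(A) = 0.57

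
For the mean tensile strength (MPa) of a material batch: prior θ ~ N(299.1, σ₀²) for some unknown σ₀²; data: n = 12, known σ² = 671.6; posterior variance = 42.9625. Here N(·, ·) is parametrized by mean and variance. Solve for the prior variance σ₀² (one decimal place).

σ₀² = 184.9

For the Normal–Normal model with known σ², precisions add: τ_n = τ₀ + n/σ².
So 1/σ₀² = 1/42.9625 − 12/671.6 = 0.023276 − 0.017868 = 0.005408.
Hence σ₀² = 1/0.005408 ≈ 184.9.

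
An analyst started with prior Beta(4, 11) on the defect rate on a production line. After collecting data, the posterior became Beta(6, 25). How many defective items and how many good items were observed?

Under Beta–binomial conjugacy the posterior parameters are (α+s, β+f).
Match parameters: s=6−4=2, f=25−11=14.

2 defective items and 14 good items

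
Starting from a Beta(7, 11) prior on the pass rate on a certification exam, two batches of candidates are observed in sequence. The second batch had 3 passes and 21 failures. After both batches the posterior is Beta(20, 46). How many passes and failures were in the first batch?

Sequential conjugate updates are equivalent to a single update on the pooled data, so total successes = posterior α − prior α and total failures = posterior β − prior β.
Total across both batches: 20−7=13 passes, 46−11=35 failures.
Subtract the second batch: 13−3=10 passes and 35−21=14 failures.

10 passes and 14 failures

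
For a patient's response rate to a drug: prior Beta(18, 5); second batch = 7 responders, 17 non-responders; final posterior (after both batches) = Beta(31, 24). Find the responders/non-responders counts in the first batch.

6 responders and 2 non-responders

Sequential conjugate updates are equivalent to a single update on the pooled data, so total successes = posterior α − prior α and total failures = posterior β − prior β.
Total across both batches: 31−18=13 responders, 24−5=19 non-responders.
Subtract the second batch: 13−7=6 responders and 19−17=2 non-responders.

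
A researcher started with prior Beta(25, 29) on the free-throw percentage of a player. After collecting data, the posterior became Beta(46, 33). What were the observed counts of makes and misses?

21 makes and 4 misses

Beta is conjugate to the binomial likelihood: posterior = Beta(α+s, β+f).
So s = 46 − 25 = 21 and f = 33 − 29 = 4.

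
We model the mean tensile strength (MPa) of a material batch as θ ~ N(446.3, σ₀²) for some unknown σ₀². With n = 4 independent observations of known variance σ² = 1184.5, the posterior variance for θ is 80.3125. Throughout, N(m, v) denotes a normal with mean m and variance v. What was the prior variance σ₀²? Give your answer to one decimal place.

For the Normal–Normal model with known σ², precisions add: τ_n = τ₀ + n/σ².
So 1/σ₀² = 1/80.3125 − 4/1184.5 = 0.012451 − 0.003377 = 0.009074.
Hence σ₀² = 1/0.009074 ≈ 110.2.

σ₀² = 110.2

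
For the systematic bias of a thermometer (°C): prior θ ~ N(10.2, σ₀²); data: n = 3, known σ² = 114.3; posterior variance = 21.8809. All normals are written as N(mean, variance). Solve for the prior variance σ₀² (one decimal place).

Posterior precision equals prior precision plus data precision: 1/σ_n² = 1/σ₀² + n/σ².
So 1/σ₀² = 1/21.8809 − 3/114.3 = 0.045702 − 0.026247 = 0.019455.
Hence σ₀² = 1/0.019455 ≈ 51.4.

σ₀² = 51.4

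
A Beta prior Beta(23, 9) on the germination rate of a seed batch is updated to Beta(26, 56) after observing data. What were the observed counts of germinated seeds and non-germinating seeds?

Under Beta–binomial conjugacy the posterior parameters are (α+s, β+f).
So s = 26 − 23 = 3 and f = 56 − 9 = 47.

3 germinated seeds and 47 non-germinating seeds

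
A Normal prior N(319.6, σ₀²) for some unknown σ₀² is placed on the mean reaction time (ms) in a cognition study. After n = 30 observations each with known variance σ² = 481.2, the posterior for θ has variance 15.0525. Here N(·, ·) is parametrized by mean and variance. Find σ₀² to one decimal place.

For the Normal–Normal model with known σ², precisions add: τ_n = τ₀ + n/σ².
So 1/σ₀² = 1/15.0525 − 30/481.2 = 0.066434 − 0.062344 = 0.004090.
Hence σ₀² = 1/0.004090 ≈ 244.5.

σ₀² = 244.5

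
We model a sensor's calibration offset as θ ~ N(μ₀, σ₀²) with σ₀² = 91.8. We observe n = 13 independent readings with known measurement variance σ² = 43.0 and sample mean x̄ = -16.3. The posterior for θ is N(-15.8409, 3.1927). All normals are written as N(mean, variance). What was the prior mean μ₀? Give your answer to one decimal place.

The posterior mean is a precision-weighted average: μ_n = (τ₀μ₀ + τ_data·x̄)/(τ₀+τ_data), with τ₀=1/σ₀² and τ_data=n/σ².
Here τ₀ = 1/91.8 = 0.010893 and τ_data = 13/43.0 = 0.302326, so τ_n = 0.313219.
Rearranging for μ₀: μ₀ = (μ_n·τ_n − τ_data·x̄)/τ₀ = (-15.8409·0.313219 − 0.302326·-16.3) / 0.010893 = -0.033757/0.010893 ≈ -3.1.

μ₀ = -3.1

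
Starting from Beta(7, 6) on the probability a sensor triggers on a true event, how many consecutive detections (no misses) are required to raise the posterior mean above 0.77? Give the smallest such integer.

k = 14

After k detections and 0 misses the posterior is Beta(7+k, 6), with mean (7+k)/(7+6+k).
Set (7+k)/(13+k) > 0.77 and solve: k > (0.77·13 − 7)/(1 − 0.77) = 13.087.
The smallest integer exceeding 13.087 is 14, and checking k=14: (21)/(27) = 0.7778 > 0.77.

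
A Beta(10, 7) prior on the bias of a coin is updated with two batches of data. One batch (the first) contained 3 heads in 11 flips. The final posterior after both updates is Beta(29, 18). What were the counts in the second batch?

16 heads and 3 tails

Because Beta–binomial updating is additive in the counts, the combined data contributed (α_post−α_prior, β_post−β_prior) successes and failures.
Total across both batches: 29−10=19 heads, 18−7=11 tails.
Subtract the first batch: 19−3=16 heads and 11−8=3 tails.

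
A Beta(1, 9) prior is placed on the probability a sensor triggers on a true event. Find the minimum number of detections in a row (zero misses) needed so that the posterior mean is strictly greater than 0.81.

k = 38

After k detections and 0 misses the posterior is Beta(1+k, 9), with mean (1+k)/(1+9+k).
Set (1+k)/(10+k) > 0.81 and solve: k > (0.81·10 − 1)/(1 − 0.81) = 37.368.
The smallest integer exceeding 37.368 is 38.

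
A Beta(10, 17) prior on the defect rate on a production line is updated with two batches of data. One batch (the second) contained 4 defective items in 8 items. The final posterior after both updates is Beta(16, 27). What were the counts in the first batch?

Sequential conjugate updates are equivalent to a single update on the pooled data, so total successes = posterior α − prior α and total failures = posterior β − prior β.
Total across both batches: 16−10=6 defective items, 27−17=10 good items.
Subtract the second batch: 6−4=2 defective items and 10−4=6 good items.

2 defective items and 6 good items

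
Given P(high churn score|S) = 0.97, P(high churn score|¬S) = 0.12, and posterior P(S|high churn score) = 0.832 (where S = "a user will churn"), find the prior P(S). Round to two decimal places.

P(S) = 0.38

Bayes' rule in odds form gives O(S|E) = O(S)·[P(E|S)/P(E|¬S)], hence O(S) = O(S|E)/LR.
Posterior odds = 0.832/(1−0.832) = 4.9524. LR = 0.97/0.12 = 8.0833.
Prior odds = 4.9524/8.0833 = 0.6127, so P(S) = 0.6127/(1+0.6127) ≈ 0.38.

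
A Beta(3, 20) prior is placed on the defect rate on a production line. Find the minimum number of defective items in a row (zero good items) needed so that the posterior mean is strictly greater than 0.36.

After k defective items and 0 good items the posterior is Beta(3+k, 20), with mean (3+k)/(3+20+k).
Set (3+k)/(23+k) > 0.36 and solve: k > (0.36·23 − 3)/(1 − 0.36) = 8.250.
The smallest integer exceeding 8.250 is 9, and checking k=9: (12)/(32) = 0.3750 > 0.36.

k = 9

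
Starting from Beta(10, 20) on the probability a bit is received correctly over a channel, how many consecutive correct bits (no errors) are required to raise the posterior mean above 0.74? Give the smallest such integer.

k = 47

After k correct bits and 0 errors the posterior is Beta(10+k, 20), with mean (10+k)/(10+20+k).
Set (10+k)/(30+k) > 0.74 and solve: k > (0.74·30 − 10)/(1 − 0.74) = 46.923.
The smallest integer exceeding 46.923 is 47, and checking k=47: (57)/(77) = 0.7403 > 0.74.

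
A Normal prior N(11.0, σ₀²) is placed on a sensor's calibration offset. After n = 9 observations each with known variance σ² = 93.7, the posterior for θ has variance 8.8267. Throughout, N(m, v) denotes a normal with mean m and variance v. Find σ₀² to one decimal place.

For the Normal–Normal model with known σ², precisions add: τ_n = τ₀ + n/σ².
So 1/σ₀² = 1/8.8267 − 9/93.7 = 0.113293 − 0.096051 = 0.017242.
Hence σ₀² = 1/0.017242 ≈ 58.0.

σ₀² = 58.0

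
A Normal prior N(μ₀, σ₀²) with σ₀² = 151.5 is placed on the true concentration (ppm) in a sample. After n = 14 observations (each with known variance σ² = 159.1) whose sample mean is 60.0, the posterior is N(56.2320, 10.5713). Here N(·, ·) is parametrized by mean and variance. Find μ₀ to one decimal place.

The posterior mean is a precision-weighted average: μ_n = (τ₀μ₀ + τ_data·x̄)/(τ₀+τ_data), with τ₀=1/σ₀² and τ_data=n/σ².
Here τ₀ = 1/151.5 = 0.006601 and τ_data = 14/159.1 = 0.087995, so τ_n = 0.094596.
Rearranging for μ₀: μ₀ = (μ_n·τ_n − τ_data·x̄)/τ₀ = (56.2320·0.094596 − 0.087995·60.0) / 0.006601 = 0.039622/0.006601 ≈ 6.0.

μ₀ = 6.0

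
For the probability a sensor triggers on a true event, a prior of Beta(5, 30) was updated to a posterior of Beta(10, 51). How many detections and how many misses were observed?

Beta is conjugate to the binomial likelihood: posterior = Beta(α+s, β+f).
So s = 10 − 5 = 5 and f = 51 − 30 = 21.

5 detections and 21 misses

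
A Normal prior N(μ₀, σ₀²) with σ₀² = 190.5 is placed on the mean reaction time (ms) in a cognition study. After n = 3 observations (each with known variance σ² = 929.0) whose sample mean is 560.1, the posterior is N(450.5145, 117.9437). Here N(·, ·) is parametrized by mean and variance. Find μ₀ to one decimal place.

The posterior mean is a precision-weighted average: μ_n = (τ₀μ₀ + τ_data·x̄)/(τ₀+τ_data), with τ₀=1/σ₀² and τ_data=n/σ².
Here τ₀ = 1/190.5 = 0.005249 and τ_data = 3/929.0 = 0.003229, so τ_n = 0.008478.
Rearranging for μ₀: μ₀ = (μ_n·τ_n − τ_data·x̄)/τ₀ = (450.5145·0.008478 − 0.003229·560.1) / 0.005249 = 2.010899/0.005249 ≈ 383.1.

μ₀ = 383.1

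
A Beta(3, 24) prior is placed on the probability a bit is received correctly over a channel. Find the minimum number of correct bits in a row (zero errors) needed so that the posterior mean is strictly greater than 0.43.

k = 16

After k correct bits and 0 errors the posterior is Beta(3+k, 24), with mean (3+k)/(3+24+k).
Set (3+k)/(27+k) > 0.43 and solve: k > (0.43·27 − 3)/(1 − 0.43) = 15.105.
The smallest integer exceeding 15.105 is 16, and checking k=16: (19)/(43) = 0.4419 > 0.43.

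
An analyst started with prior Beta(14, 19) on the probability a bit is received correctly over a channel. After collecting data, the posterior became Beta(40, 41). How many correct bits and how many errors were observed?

A Beta(α, β) prior with s successes and f failures in binomial data gives a Beta(α+s, β+f) posterior.
So s = 40 − 14 = 26 and f = 41 − 19 = 22.

26 correct bits and 22 errors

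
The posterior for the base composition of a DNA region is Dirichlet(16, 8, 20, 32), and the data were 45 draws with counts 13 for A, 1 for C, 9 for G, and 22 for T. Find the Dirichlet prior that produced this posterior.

Dirichlet(3, 7, 11, 10)

For a Dirichlet(α) prior with multinomial counts c, the posterior is Dirichlet(α + c) componentwise.
Subtract each count from the matching posterior parameter: 16−13=3, 8−1=7, 20−9=11, 32−22=10.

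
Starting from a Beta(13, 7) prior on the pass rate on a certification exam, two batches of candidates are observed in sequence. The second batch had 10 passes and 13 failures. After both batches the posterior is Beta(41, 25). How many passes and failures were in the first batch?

18 passes and 5 failures

Because Beta–binomial updating is additive in the counts, the combined data contributed (α_post−α_prior, β_post−β_prior) successes and failures.
Total across both batches: 41−13=28 passes, 25−7=18 failures.
Subtract the second batch: 28−10=18 passes and 18−13=5 failures.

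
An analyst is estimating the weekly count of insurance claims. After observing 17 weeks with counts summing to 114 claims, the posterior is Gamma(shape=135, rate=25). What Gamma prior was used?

Gamma(shape=21, rate=8)

A Gamma(α, β) prior (rate parametrization) on a Poisson rate with n observations summing to S gives posterior Gamma(α+S, β+n).
So α = 135 − 114 = 21 and β = 25 − 17 = 8.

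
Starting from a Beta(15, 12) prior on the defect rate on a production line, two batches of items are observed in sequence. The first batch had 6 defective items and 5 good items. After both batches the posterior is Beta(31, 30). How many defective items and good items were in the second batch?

10 defective items and 13 good items

Because Beta–binomial updating is additive in the counts, the combined data contributed (α_post−α_prior, β_post−β_prior) successes and failures.
Total across both batches: 31−15=16 defective items, 30−12=18 good items.
Subtract the first batch: 16−6=10 defective items and 18−5=13 good items.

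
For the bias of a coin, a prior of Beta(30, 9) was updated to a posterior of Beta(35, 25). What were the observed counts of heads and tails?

A Beta(α, β) prior with s successes and f failures in binomial data gives a Beta(α+s, β+f) posterior.
So s = 35 − 30 = 5 and f = 25 − 9 = 16.

5 heads and 16 tails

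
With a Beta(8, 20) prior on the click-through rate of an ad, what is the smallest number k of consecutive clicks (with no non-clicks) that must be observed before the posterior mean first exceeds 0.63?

k = 27

After k clicks and 0 non-clicks the posterior is Beta(8+k, 20), with mean (8+k)/(8+20+k).
Set (8+k)/(28+k) > 0.63 and solve: k > (0.63·28 − 8)/(1 − 0.63) = 26.054.
The smallest integer exceeding 26.054 is 27, and checking k=27: (35)/(55) = 0.6364 > 0.63.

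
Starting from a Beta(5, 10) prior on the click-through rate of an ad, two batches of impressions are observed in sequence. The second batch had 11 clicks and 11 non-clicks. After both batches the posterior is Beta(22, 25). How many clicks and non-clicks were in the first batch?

6 clicks and 4 non-clicks

Because Beta–binomial updating is additive in the counts, the combined data contributed (α_post−α_prior, β_post−β_prior) successes and failures.
Total across both batches: 22−5=17 clicks, 25−10=15 non-clicks.
Subtract the second batch: 17−11=6 clicks and 15−11=4 non-clicks.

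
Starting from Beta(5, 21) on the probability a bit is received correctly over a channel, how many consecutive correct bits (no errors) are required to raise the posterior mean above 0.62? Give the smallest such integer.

k = 30

After k correct bits and 0 errors the posterior is Beta(5+k, 21), with mean (5+k)/(5+21+k).
Set (5+k)/(26+k) > 0.62 and solve: k > (0.62·26 − 5)/(1 − 0.62) = 29.263.
The smallest integer exceeding 29.263 is 30, and checking k=30: (35)/(56) = 0.6250 > 0.62.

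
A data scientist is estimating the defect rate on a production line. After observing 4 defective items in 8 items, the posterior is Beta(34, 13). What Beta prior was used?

Beta(30, 9)

Under Beta–binomial conjugacy the posterior parameters are (a+s, b+f).
Subtract the data counts: 34−4=30, 13−4=9.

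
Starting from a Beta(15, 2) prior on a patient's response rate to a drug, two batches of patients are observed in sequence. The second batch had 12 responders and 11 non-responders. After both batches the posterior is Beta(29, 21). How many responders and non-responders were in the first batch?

Because Beta–binomial updating is additive in the counts, the combined data contributed (α_post−α_prior, β_post−β_prior) successes and failures.
Total across both batches: 29−15=14 responders, 21−2=19 non-responders.
Subtract the second batch: 14−12=2 responders and 19−11=8 non-responders.

2 responders and 8 non-responders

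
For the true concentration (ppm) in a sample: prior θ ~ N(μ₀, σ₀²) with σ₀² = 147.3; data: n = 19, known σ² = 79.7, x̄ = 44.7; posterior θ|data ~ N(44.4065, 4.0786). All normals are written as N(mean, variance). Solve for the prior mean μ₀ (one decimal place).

The posterior mean is a precision-weighted average: μ_n = (τ₀μ₀ + τ_data·x̄)/(τ₀+τ_data), with τ₀=1/σ₀² and τ_data=n/σ².
Here τ₀ = 1/147.3 = 0.006789 and τ_data = 19/79.7 = 0.238394, so τ_n = 0.245183.
Rearranging for μ₀: μ₀ = (μ_n·τ_n − τ_data·x̄)/τ₀ = (44.4065·0.245183 − 0.238394·44.7) / 0.006789 = 0.231507/0.006789 ≈ 34.1.

μ₀ = 34.1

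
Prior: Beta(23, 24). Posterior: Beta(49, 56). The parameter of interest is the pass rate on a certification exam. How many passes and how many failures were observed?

26 passes and 32 failures

Beta is conjugate to the binomial likelihood: posterior = Beta(α+s, β+f).
Match parameters: s=49−23=26, f=56−24=32.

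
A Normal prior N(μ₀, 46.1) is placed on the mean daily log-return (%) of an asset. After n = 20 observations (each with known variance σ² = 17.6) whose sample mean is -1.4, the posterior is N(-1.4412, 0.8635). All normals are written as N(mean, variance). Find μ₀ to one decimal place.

μ₀ = -3.6

With known observation variance, the Normal–Normal posterior has precision τ_n = τ₀ + n/σ² and mean μ_n = (τ₀μ₀ + (n/σ²)x̄)/τ_n.
Here τ₀ = 1/46.1 = 0.021692 and τ_data = 20/17.6 = 1.136364, so τ_n = 1.158056.
Rearranging for μ₀: μ₀ = (μ_n·τ_n − τ_data·x̄)/τ₀ = (-1.4412·1.158056 − 1.136364·-1.4) / 0.021692 = -0.078081/0.021692 ≈ -3.6.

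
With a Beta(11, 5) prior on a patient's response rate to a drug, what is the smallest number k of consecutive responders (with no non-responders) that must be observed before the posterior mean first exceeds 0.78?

After k responders and 0 non-responders the posterior is Beta(11+k, 5), with mean (11+k)/(11+5+k).
Set (11+k)/(16+k) > 0.78 and solve: k > (0.78·16 − 11)/(1 − 0.78) = 6.727.
The smallest integer exceeding 6.727 is 7.

k = 7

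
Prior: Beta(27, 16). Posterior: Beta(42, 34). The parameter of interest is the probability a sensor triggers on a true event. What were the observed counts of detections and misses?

15 detections and 18 misses

Beta is conjugate to the binomial likelihood: posterior = Beta(a+s, b+f).
Match parameters: s=42−27=15, f=34−16=18.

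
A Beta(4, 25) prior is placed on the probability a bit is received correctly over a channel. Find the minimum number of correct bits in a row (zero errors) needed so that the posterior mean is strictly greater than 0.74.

k = 68

After k correct bits and 0 errors the posterior is Beta(4+k, 25), with mean (4+k)/(4+25+k).
Set (4+k)/(29+k) > 0.74 and solve: k > (0.74·29 − 4)/(1 − 0.74) = 67.154.
The smallest integer exceeding 67.154 is 68, and checking k=68: (72)/(97) = 0.7423 > 0.74.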